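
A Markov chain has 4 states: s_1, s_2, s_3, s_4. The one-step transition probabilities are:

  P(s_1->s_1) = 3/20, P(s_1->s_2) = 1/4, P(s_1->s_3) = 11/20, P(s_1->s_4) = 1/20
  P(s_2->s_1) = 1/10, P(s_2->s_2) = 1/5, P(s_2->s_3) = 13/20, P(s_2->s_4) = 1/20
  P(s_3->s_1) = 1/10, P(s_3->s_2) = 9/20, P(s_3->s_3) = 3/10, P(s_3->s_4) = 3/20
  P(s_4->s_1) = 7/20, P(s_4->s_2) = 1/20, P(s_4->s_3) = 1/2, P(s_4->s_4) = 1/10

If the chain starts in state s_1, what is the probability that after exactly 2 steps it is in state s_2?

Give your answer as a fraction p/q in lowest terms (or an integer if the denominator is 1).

Answer: 27/80

Derivation:
Computing P^2 by repeated multiplication:
P^1 =
  s_1: [3/20, 1/4, 11/20, 1/20]
  s_2: [1/10, 1/5, 13/20, 1/20]
  s_3: [1/10, 9/20, 3/10, 3/20]
  s_4: [7/20, 1/20, 1/2, 1/10]
P^2 =
  s_1: [3/25, 27/80, 87/200, 43/400]
  s_2: [47/400, 9/25, 81/200, 47/400]
  s_3: [57/400, 103/400, 41/80, 7/80]
  s_4: [57/400, 131/400, 17/40, 21/200]

(P^2)[s_1 -> s_2] = 27/80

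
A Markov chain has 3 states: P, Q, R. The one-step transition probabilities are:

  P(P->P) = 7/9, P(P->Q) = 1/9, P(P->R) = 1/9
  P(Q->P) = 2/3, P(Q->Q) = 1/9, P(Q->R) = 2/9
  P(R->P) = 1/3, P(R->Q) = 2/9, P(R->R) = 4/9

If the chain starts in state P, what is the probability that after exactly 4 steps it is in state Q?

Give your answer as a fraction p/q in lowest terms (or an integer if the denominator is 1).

Computing P^4 by repeated multiplication:
P^1 =
  P: [7/9, 1/9, 1/9]
  Q: [2/3, 1/9, 2/9]
  R: [1/3, 2/9, 4/9]
P^2 =
  P: [58/81, 10/81, 13/81]
  Q: [2/3, 11/81, 16/81]
  R: [5/9, 13/81, 23/81]
P^3 =
  P: [505/729, 94/729, 130/729]
  Q: [164/243, 97/729, 140/729]
  R: [154/243, 104/729, 163/729]
P^4 =
  P: [4489/6561, 859/6561, 1213/6561]
  Q: [494/729, 869/6561, 1246/6561]
  R: [161/243, 892/6561, 1322/6561]

(P^4)[P -> Q] = 859/6561

Answer: 859/6561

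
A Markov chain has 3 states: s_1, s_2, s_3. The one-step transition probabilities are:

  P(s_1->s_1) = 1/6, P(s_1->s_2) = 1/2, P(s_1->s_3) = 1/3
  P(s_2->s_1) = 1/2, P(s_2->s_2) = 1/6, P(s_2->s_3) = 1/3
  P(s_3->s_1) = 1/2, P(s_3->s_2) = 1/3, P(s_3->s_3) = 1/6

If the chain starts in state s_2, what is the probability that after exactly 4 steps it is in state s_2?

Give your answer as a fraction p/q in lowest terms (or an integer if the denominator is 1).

Answer: 223/648

Derivation:
Computing P^4 by repeated multiplication:
P^1 =
  s_1: [1/6, 1/2, 1/3]
  s_2: [1/2, 1/6, 1/3]
  s_3: [1/2, 1/3, 1/6]
P^2 =
  s_1: [4/9, 5/18, 5/18]
  s_2: [1/3, 7/18, 5/18]
  s_3: [1/3, 13/36, 11/36]
P^3 =
  s_1: [19/54, 13/36, 31/108]
  s_2: [7/18, 35/108, 31/108]
  s_3: [7/18, 71/216, 61/216]
P^4 =
  s_1: [31/81, 215/648, 185/648]
  s_2: [10/27, 223/648, 185/648]
  s_3: [10/27, 445/1296, 371/1296]

(P^4)[s_2 -> s_2] = 223/648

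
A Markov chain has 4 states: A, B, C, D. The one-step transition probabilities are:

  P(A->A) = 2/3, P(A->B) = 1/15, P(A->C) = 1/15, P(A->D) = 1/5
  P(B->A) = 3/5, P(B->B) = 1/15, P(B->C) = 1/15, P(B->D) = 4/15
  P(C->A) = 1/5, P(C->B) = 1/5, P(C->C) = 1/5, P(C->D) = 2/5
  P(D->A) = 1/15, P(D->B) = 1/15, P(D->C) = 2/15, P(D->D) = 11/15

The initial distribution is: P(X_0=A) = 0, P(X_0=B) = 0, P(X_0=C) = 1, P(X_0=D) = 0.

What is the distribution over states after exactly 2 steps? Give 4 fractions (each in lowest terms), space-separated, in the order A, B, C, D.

Answer: 8/25 7/75 3/25 7/15

Derivation:
Propagating the distribution step by step (d_{t+1} = d_t * P):
d_0 = (A=0, B=0, C=1, D=0)
  d_1[A] = 0*2/3 + 0*3/5 + 1*1/5 + 0*1/15 = 1/5
  d_1[B] = 0*1/15 + 0*1/15 + 1*1/5 + 0*1/15 = 1/5
  d_1[C] = 0*1/15 + 0*1/15 + 1*1/5 + 0*2/15 = 1/5
  d_1[D] = 0*1/5 + 0*4/15 + 1*2/5 + 0*11/15 = 2/5
d_1 = (A=1/5, B=1/5, C=1/5, D=2/5)
  d_2[A] = 1/5*2/3 + 1/5*3/5 + 1/5*1/5 + 2/5*1/15 = 8/25
  d_2[B] = 1/5*1/15 + 1/5*1/15 + 1/5*1/5 + 2/5*1/15 = 7/75
  d_2[C] = 1/5*1/15 + 1/5*1/15 + 1/5*1/5 + 2/5*2/15 = 3/25
  d_2[D] = 1/5*1/5 + 1/5*4/15 + 1/5*2/5 + 2/5*11/15 = 7/15
d_2 = (A=8/25, B=7/75, C=3/25, D=7/15)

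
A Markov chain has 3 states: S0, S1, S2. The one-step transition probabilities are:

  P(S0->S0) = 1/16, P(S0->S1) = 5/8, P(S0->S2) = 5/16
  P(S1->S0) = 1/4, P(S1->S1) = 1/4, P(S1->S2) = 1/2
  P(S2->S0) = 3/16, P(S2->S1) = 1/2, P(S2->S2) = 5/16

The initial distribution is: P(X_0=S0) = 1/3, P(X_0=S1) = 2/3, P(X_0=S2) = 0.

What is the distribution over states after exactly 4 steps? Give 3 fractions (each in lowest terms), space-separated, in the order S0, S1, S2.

Answer: 3107/16384 6879/16384 3199/8192

Derivation:
Propagating the distribution step by step (d_{t+1} = d_t * P):
d_0 = (S0=1/3, S1=2/3, S2=0)
  d_1[S0] = 1/3*1/16 + 2/3*1/4 + 0*3/16 = 3/16
  d_1[S1] = 1/3*5/8 + 2/3*1/4 + 0*1/2 = 3/8
  d_1[S2] = 1/3*5/16 + 2/3*1/2 + 0*5/16 = 7/16
d_1 = (S0=3/16, S1=3/8, S2=7/16)
  d_2[S0] = 3/16*1/16 + 3/8*1/4 + 7/16*3/16 = 3/16
  d_2[S1] = 3/16*5/8 + 3/8*1/4 + 7/16*1/2 = 55/128
  d_2[S2] = 3/16*5/16 + 3/8*1/2 + 7/16*5/16 = 49/128
d_2 = (S0=3/16, S1=55/128, S2=49/128)
  d_3[S0] = 3/16*1/16 + 55/128*1/4 + 49/128*3/16 = 391/2048
  d_3[S1] = 3/16*5/8 + 55/128*1/4 + 49/128*1/2 = 213/512
  d_3[S2] = 3/16*5/16 + 55/128*1/2 + 49/128*5/16 = 805/2048
d_3 = (S0=391/2048, S1=213/512, S2=805/2048)
  d_4[S0] = 391/2048*1/16 + 213/512*1/4 + 805/2048*3/16 = 3107/16384
  d_4[S1] = 391/2048*5/8 + 213/512*1/4 + 805/2048*1/2 = 6879/16384
  d_4[S2] = 391/2048*5/16 + 213/512*1/2 + 805/2048*5/16 = 3199/8192
d_4 = (S0=3107/16384, S1=6879/16384, S2=3199/8192)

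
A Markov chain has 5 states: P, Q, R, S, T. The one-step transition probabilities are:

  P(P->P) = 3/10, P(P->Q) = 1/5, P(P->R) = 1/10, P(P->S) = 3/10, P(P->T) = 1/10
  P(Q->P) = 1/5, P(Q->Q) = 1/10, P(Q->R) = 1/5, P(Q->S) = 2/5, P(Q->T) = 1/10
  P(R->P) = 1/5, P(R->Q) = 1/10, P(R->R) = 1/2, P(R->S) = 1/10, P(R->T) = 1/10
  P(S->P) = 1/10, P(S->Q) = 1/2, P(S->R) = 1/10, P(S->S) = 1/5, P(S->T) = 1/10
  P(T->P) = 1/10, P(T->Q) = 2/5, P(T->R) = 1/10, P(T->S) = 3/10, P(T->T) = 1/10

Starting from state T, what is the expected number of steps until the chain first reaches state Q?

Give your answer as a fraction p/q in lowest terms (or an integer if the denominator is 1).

Let h_i = expected steps to first reach Q from state i.
Boundary: h_Q = 0.
First-step equations for the other states:
  h_P = 1 + 3/10*h_P + 1/5*h_Q + 1/10*h_R + 3/10*h_S + 1/10*h_T
  h_R = 1 + 1/5*h_P + 1/10*h_Q + 1/2*h_R + 1/10*h_S + 1/10*h_T
  h_S = 1 + 1/10*h_P + 1/2*h_Q + 1/10*h_R + 1/5*h_S + 1/10*h_T
  h_T = 1 + 1/10*h_P + 2/5*h_Q + 1/10*h_R + 3/10*h_S + 1/10*h_T

Substituting h_Q = 0 and rearranging gives the linear system (I - Q) h = 1:
  [7/10, -1/10, -3/10, -1/10] . (h_P, h_R, h_S, h_T) = 1
  [-1/5, 1/2, -1/10, -1/10] . (h_P, h_R, h_S, h_T) = 1
  [-1/10, -1/10, 4/5, -1/10] . (h_P, h_R, h_S, h_T) = 1
  [-1/10, -1/10, -3/10, 9/10] . (h_P, h_R, h_S, h_T) = 1

Solving yields:
  h_P = 3300/911
  h_R = 4150/911
  h_S = 2400/911
  h_T = 2640/911

Starting state is T, so the expected hitting time is h_T = 2640/911.

Answer: 2640/911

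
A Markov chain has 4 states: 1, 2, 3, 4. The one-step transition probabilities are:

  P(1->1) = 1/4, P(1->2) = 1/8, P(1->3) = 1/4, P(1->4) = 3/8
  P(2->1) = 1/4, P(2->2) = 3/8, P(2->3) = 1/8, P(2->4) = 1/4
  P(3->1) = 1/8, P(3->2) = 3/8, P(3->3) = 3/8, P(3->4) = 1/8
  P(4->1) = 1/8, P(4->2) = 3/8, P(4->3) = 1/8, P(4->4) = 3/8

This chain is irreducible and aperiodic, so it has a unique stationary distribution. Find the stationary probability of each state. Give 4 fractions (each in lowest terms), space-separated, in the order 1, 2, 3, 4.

The stationary distribution satisfies pi = pi * P, i.e.:
  pi_1 = 1/4*pi_1 + 1/4*pi_2 + 1/8*pi_3 + 1/8*pi_4
  pi_2 = 1/8*pi_1 + 3/8*pi_2 + 3/8*pi_3 + 3/8*pi_4
  pi_3 = 1/4*pi_1 + 1/8*pi_2 + 3/8*pi_3 + 1/8*pi_4
  pi_4 = 3/8*pi_1 + 1/4*pi_2 + 1/8*pi_3 + 3/8*pi_4
with normalization: pi_1 + pi_2 + pi_3 + pi_4 = 1.

Using the first 3 balance equations plus normalization, the linear system A*pi = b is:
  [-3/4, 1/4, 1/8, 1/8] . pi = 0
  [1/8, -5/8, 3/8, 3/8] . pi = 0
  [1/4, 1/8, -5/8, 1/8] . pi = 0
  [1, 1, 1, 1] . pi = 1

Solving yields:
  pi_1 = 11/58
  pi_2 = 19/58
  pi_3 = 23/116
  pi_4 = 33/116

Verification (pi * P):
  11/58*1/4 + 19/58*1/4 + 23/116*1/8 + 33/116*1/8 = 11/58 = pi_1  (ok)
  11/58*1/8 + 19/58*3/8 + 23/116*3/8 + 33/116*3/8 = 19/58 = pi_2  (ok)
  11/58*1/4 + 19/58*1/8 + 23/116*3/8 + 33/116*1/8 = 23/116 = pi_3  (ok)
  11/58*3/8 + 19/58*1/4 + 23/116*1/8 + 33/116*3/8 = 33/116 = pi_4  (ok)

Answer: 11/58 19/58 23/116 33/116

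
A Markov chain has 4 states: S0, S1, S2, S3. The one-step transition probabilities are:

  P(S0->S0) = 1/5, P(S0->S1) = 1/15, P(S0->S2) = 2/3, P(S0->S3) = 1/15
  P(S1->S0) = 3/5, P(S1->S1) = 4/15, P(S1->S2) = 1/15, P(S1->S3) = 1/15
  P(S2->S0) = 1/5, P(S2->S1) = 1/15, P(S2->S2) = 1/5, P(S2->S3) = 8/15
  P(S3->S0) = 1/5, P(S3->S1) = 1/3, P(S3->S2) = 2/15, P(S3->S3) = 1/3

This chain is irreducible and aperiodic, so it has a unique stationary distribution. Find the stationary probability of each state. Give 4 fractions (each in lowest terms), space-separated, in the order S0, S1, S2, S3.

The stationary distribution satisfies pi = pi * P, i.e.:
  pi_S0 = 1/5*pi_S0 + 3/5*pi_S1 + 1/5*pi_S2 + 1/5*pi_S3
  pi_S1 = 1/15*pi_S0 + 4/15*pi_S1 + 1/15*pi_S2 + 1/3*pi_S3
  pi_S2 = 2/3*pi_S0 + 1/15*pi_S1 + 1/5*pi_S2 + 2/15*pi_S3
  pi_S3 = 1/15*pi_S0 + 1/15*pi_S1 + 8/15*pi_S2 + 1/3*pi_S3
with normalization: pi_S0 + pi_S1 + pi_S2 + pi_S3 = 1.

Using the first 3 balance equations plus normalization, the linear system A*pi = b is:
  [-4/5, 3/5, 1/5, 1/5] . pi = 0
  [1/15, -11/15, 1/15, 1/3] . pi = 0
  [2/3, 1/15, -4/5, 2/15] . pi = 0
  [1, 1, 1, 1] . pi = 1

Solving yields:
  pi_S0 = 86/319
  pi_S1 = 111/638
  pi_S2 = 33/116
  pi_S3 = 347/1276

Verification (pi * P):
  86/319*1/5 + 111/638*3/5 + 33/116*1/5 + 347/1276*1/5 = 86/319 = pi_S0  (ok)
  86/319*1/15 + 111/638*4/15 + 33/116*1/15 + 347/1276*1/3 = 111/638 = pi_S1  (ok)
  86/319*2/3 + 111/638*1/15 + 33/116*1/5 + 347/1276*2/15 = 33/116 = pi_S2  (ok)
  86/319*1/15 + 111/638*1/15 + 33/116*8/15 + 347/1276*1/3 = 347/1276 = pi_S3  (ok)

Answer: 86/319 111/638 33/116 347/1276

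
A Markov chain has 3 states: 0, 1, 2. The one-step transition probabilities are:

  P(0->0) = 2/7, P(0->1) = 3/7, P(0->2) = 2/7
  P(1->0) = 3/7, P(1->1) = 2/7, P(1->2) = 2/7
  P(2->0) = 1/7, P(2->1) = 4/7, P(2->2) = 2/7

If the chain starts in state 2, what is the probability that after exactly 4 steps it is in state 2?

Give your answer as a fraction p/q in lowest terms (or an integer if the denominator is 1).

Answer: 2/7

Derivation:
Computing P^4 by repeated multiplication:
P^1 =
  0: [2/7, 3/7, 2/7]
  1: [3/7, 2/7, 2/7]
  2: [1/7, 4/7, 2/7]
P^2 =
  0: [15/49, 20/49, 2/7]
  1: [2/7, 3/7, 2/7]
  2: [16/49, 19/49, 2/7]
P^3 =
  0: [104/343, 141/343, 2/7]
  1: [15/49, 20/49, 2/7]
  2: [103/343, 142/343, 2/7]
P^4 =
  0: [729/2401, 986/2401, 2/7]
  1: [104/343, 141/343, 2/7]
  2: [730/2401, 985/2401, 2/7]

(P^4)[2 -> 2] = 2/7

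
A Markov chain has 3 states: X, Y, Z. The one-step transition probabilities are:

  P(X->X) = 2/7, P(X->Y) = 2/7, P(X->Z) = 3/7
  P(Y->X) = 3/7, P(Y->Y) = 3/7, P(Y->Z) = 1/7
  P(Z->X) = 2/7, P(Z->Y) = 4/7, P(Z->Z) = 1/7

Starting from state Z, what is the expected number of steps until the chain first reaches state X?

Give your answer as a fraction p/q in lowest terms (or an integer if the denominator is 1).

Answer: 14/5

Derivation:
Let h_i = expected steps to first reach X from state i.
Boundary: h_X = 0.
First-step equations for the other states:
  h_Y = 1 + 3/7*h_X + 3/7*h_Y + 1/7*h_Z
  h_Z = 1 + 2/7*h_X + 4/7*h_Y + 1/7*h_Z

Substituting h_X = 0 and rearranging gives the linear system (I - Q) h = 1:
  [4/7, -1/7] . (h_Y, h_Z) = 1
  [-4/7, 6/7] . (h_Y, h_Z) = 1

Solving yields:
  h_Y = 49/20
  h_Z = 14/5

Starting state is Z, so the expected hitting time is h_Z = 14/5.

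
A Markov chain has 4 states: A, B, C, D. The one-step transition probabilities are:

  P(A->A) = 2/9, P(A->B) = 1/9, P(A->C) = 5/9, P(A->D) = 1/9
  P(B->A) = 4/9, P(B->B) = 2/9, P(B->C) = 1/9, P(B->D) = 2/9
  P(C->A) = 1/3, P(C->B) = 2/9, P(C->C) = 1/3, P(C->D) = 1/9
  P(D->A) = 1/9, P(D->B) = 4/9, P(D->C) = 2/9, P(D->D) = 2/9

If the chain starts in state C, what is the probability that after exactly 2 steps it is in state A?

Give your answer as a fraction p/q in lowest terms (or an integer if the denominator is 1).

Answer: 8/27

Derivation:
Computing P^2 by repeated multiplication:
P^1 =
  A: [2/9, 1/9, 5/9, 1/9]
  B: [4/9, 2/9, 1/9, 2/9]
  C: [1/3, 2/9, 1/3, 1/9]
  D: [1/9, 4/9, 2/9, 2/9]
P^2 =
  A: [8/27, 2/9, 28/81, 11/81]
  B: [7/27, 2/9, 29/81, 13/81]
  C: [8/27, 17/81, 28/81, 4/27]
  D: [26/81, 7/27, 19/81, 5/27]

(P^2)[C -> A] = 8/27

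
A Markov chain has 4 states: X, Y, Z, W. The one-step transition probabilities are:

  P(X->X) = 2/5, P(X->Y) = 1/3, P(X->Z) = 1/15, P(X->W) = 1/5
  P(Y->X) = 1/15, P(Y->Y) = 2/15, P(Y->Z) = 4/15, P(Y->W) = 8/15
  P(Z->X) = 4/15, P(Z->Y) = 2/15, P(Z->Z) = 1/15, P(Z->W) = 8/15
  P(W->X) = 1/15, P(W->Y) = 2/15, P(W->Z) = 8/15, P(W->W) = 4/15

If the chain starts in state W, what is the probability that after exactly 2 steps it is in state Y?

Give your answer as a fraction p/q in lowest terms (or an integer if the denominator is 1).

Computing P^2 by repeated multiplication:
P^1 =
  X: [2/5, 1/3, 1/15, 1/5]
  Y: [1/15, 2/15, 4/15, 8/15]
  Z: [4/15, 2/15, 1/15, 8/15]
  W: [1/15, 2/15, 8/15, 4/15]
P^2 =
  X: [16/75, 16/75, 17/75, 26/75]
  Y: [32/225, 11/75, 77/225, 83/225]
  Z: [38/225, 14/75, 77/225, 68/225]
  W: [44/225, 11/75, 49/225, 11/25]

(P^2)[W -> Y] = 11/75

Answer: 11/75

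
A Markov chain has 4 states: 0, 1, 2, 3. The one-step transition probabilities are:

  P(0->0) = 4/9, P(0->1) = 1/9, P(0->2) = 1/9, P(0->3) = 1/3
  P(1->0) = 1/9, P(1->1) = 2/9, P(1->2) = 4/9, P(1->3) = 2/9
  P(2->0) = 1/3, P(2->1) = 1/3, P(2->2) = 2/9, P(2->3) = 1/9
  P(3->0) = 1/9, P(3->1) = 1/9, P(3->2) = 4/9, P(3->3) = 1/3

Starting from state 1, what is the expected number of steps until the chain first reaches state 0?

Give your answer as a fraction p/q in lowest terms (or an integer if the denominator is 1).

Answer: 99/19

Derivation:
Let h_i = expected steps to first reach 0 from state i.
Boundary: h_0 = 0.
First-step equations for the other states:
  h_1 = 1 + 1/9*h_0 + 2/9*h_1 + 4/9*h_2 + 2/9*h_3
  h_2 = 1 + 1/3*h_0 + 1/3*h_1 + 2/9*h_2 + 1/9*h_3
  h_3 = 1 + 1/9*h_0 + 1/9*h_1 + 4/9*h_2 + 1/3*h_3

Substituting h_0 = 0 and rearranging gives the linear system (I - Q) h = 1:
  [7/9, -4/9, -2/9] . (h_1, h_2, h_3) = 1
  [-1/3, 7/9, -1/9] . (h_1, h_2, h_3) = 1
  [-1/9, -4/9, 2/3] . (h_1, h_2, h_3) = 1

Solving yields:
  h_1 = 99/19
  h_2 = 81/19
  h_3 = 99/19

Starting state is 1, so the expected hitting time is h_1 = 99/19.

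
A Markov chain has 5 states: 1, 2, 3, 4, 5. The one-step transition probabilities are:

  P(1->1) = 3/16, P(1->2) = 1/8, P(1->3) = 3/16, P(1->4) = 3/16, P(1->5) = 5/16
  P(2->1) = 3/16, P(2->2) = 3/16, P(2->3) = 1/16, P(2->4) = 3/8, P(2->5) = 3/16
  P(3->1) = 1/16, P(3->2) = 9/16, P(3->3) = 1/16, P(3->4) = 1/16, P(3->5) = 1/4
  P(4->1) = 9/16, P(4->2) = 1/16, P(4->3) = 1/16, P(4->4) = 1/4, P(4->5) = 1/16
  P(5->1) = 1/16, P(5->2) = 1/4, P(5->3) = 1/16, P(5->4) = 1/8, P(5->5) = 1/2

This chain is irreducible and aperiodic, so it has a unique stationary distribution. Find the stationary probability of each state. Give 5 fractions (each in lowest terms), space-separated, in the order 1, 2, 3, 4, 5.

The stationary distribution satisfies pi = pi * P, i.e.:
  pi_1 = 3/16*pi_1 + 3/16*pi_2 + 1/16*pi_3 + 9/16*pi_4 + 1/16*pi_5
  pi_2 = 1/8*pi_1 + 3/16*pi_2 + 9/16*pi_3 + 1/16*pi_4 + 1/4*pi_5
  pi_3 = 3/16*pi_1 + 1/16*pi_2 + 1/16*pi_3 + 1/16*pi_4 + 1/16*pi_5
  pi_4 = 3/16*pi_1 + 3/8*pi_2 + 1/16*pi_3 + 1/4*pi_4 + 1/8*pi_5
  pi_5 = 5/16*pi_1 + 3/16*pi_2 + 1/4*pi_3 + 1/16*pi_4 + 1/2*pi_5
with normalization: pi_1 + pi_2 + pi_3 + pi_4 + pi_5 = 1.

Using the first 4 balance equations plus normalization, the linear system A*pi = b is:
  [-13/16, 3/16, 1/16, 9/16, 1/16] . pi = 0
  [1/8, -13/16, 9/16, 1/16, 1/4] . pi = 0
  [3/16, 1/16, -15/16, 1/16, 1/16] . pi = 0
  [3/16, 3/8, 1/16, -3/4, 1/8] . pi = 0
  [1, 1, 1, 1, 1] . pi = 1

Solving yields:
  pi_1 = 1217/5550
  pi_2 = 2762/13875
  pi_3 = 499/5550
  pi_4 = 1933/9250
  pi_5 = 7847/27750

Verification (pi * P):
  1217/5550*3/16 + 2762/13875*3/16 + 499/5550*1/16 + 1933/9250*9/16 + 7847/27750*1/16 = 1217/5550 = pi_1  (ok)
  1217/5550*1/8 + 2762/13875*3/16 + 499/5550*9/16 + 1933/9250*1/16 + 7847/27750*1/4 = 2762/13875 = pi_2  (ok)
  1217/5550*3/16 + 2762/13875*1/16 + 499/5550*1/16 + 1933/9250*1/16 + 7847/27750*1/16 = 499/5550 = pi_3  (ok)
  1217/5550*3/16 + 2762/13875*3/8 + 499/5550*1/16 + 1933/9250*1/4 + 7847/27750*1/8 = 1933/9250 = pi_4  (ok)
  1217/5550*5/16 + 2762/13875*3/16 + 499/5550*1/4 + 1933/9250*1/16 + 7847/27750*1/2 = 7847/27750 = pi_5  (ok)

Answer: 1217/5550 2762/13875 499/5550 1933/9250 7847/27750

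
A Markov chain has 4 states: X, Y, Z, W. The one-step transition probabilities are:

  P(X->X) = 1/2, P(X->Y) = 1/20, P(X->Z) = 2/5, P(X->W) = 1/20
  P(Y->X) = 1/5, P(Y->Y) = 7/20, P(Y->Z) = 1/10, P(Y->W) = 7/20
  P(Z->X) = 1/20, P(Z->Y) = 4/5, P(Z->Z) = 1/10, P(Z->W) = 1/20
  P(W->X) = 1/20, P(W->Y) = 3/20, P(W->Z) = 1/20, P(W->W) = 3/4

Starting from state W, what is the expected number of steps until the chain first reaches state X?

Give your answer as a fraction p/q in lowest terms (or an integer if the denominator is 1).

Answer: 1940/167

Derivation:
Let h_i = expected steps to first reach X from state i.
Boundary: h_X = 0.
First-step equations for the other states:
  h_Y = 1 + 1/5*h_X + 7/20*h_Y + 1/10*h_Z + 7/20*h_W
  h_Z = 1 + 1/20*h_X + 4/5*h_Y + 1/10*h_Z + 1/20*h_W
  h_W = 1 + 1/20*h_X + 3/20*h_Y + 1/20*h_Z + 3/4*h_W

Substituting h_X = 0 and rearranging gives the linear system (I - Q) h = 1:
  [13/20, -1/10, -7/20] . (h_Y, h_Z, h_W) = 1
  [-4/5, 9/10, -1/20] . (h_Y, h_Z, h_W) = 1
  [-3/20, -1/20, 1/4] . (h_Y, h_Z, h_W) = 1

Solving yields:
  h_Y = 1560/167
  h_Z = 1680/167
  h_W = 1940/167

Starting state is W, so the expected hitting time is h_W = 1940/167.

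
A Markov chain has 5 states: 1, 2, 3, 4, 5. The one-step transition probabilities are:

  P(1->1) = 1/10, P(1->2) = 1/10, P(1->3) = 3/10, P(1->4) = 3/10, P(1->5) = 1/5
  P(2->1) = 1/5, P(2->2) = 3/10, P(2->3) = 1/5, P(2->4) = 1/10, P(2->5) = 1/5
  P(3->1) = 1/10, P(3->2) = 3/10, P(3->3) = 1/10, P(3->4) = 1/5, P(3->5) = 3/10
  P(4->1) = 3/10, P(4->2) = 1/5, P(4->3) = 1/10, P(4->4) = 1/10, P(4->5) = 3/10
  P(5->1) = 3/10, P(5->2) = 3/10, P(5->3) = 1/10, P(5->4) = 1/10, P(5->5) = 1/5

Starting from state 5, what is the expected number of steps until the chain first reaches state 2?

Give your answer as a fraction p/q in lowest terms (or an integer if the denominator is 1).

Answer: 6200/1481

Derivation:
Let h_i = expected steps to first reach 2 from state i.
Boundary: h_2 = 0.
First-step equations for the other states:
  h_1 = 1 + 1/10*h_1 + 1/10*h_2 + 3/10*h_3 + 3/10*h_4 + 1/5*h_5
  h_3 = 1 + 1/10*h_1 + 3/10*h_2 + 1/10*h_3 + 1/5*h_4 + 3/10*h_5
  h_4 = 1 + 3/10*h_1 + 1/5*h_2 + 1/10*h_3 + 1/10*h_4 + 3/10*h_5
  h_5 = 1 + 3/10*h_1 + 3/10*h_2 + 1/10*h_3 + 1/10*h_4 + 1/5*h_5

Substituting h_2 = 0 and rearranging gives the linear system (I - Q) h = 1:
  [9/10, -3/10, -3/10, -1/5] . (h_1, h_3, h_4, h_5) = 1
  [-1/10, 9/10, -1/5, -3/10] . (h_1, h_3, h_4, h_5) = 1
  [-3/10, -1/10, 9/10, -3/10] . (h_1, h_3, h_4, h_5) = 1
  [-3/10, -1/10, -1/10, 4/5] . (h_1, h_3, h_4, h_5) = 1

Solving yields:
  h_1 = 7310/1481
  h_3 = 6040/1481
  h_4 = 6820/1481
  h_5 = 6200/1481

Starting state is 5, so the expected hitting time is h_5 = 6200/1481.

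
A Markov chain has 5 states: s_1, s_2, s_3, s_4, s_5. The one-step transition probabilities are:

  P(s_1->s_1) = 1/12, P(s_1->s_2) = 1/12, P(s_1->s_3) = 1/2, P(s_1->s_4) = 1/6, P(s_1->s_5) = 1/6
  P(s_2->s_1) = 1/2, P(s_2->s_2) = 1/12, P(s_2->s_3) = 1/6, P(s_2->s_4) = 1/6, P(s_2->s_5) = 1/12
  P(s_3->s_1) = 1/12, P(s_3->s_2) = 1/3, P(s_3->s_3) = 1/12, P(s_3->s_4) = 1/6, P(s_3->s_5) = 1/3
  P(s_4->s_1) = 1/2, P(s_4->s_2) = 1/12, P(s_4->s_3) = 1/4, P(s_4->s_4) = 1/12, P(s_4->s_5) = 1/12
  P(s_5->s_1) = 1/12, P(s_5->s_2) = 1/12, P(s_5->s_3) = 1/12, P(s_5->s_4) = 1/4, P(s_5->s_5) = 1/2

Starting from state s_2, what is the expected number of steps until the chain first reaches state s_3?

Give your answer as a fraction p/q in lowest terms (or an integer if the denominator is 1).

Let h_i = expected steps to first reach s_3 from state i.
Boundary: h_s_3 = 0.
First-step equations for the other states:
  h_s_1 = 1 + 1/12*h_s_1 + 1/12*h_s_2 + 1/2*h_s_3 + 1/6*h_s_4 + 1/6*h_s_5
  h_s_2 = 1 + 1/2*h_s_1 + 1/12*h_s_2 + 1/6*h_s_3 + 1/6*h_s_4 + 1/12*h_s_5
  h_s_4 = 1 + 1/2*h_s_1 + 1/12*h_s_2 + 1/4*h_s_3 + 1/12*h_s_4 + 1/12*h_s_5
  h_s_5 = 1 + 1/12*h_s_1 + 1/12*h_s_2 + 1/12*h_s_3 + 1/4*h_s_4 + 1/2*h_s_5

Substituting h_s_3 = 0 and rearranging gives the linear system (I - Q) h = 1:
  [11/12, -1/12, -1/6, -1/6] . (h_s_1, h_s_2, h_s_4, h_s_5) = 1
  [-1/2, 11/12, -1/6, -1/12] . (h_s_1, h_s_2, h_s_4, h_s_5) = 1
  [-1/2, -1/12, 11/12, -1/12] . (h_s_1, h_s_2, h_s_4, h_s_5) = 1
  [-1/12, -1/12, -1/4, 1/2] . (h_s_1, h_s_2, h_s_4, h_s_5) = 1

Solving yields:
  h_s_1 = 189/64
  h_s_2 = 1209/320
  h_s_4 = 279/80
  h_s_5 = 1557/320

Starting state is s_2, so the expected hitting time is h_s_2 = 1209/320.

Answer: 1209/320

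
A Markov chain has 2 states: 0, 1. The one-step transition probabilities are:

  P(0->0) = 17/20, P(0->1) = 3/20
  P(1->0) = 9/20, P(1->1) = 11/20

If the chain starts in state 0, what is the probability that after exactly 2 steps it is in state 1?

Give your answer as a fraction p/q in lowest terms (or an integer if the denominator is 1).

Answer: 21/100

Derivation:
Computing P^2 by repeated multiplication:
P^1 =
  0: [17/20, 3/20]
  1: [9/20, 11/20]
P^2 =
  0: [79/100, 21/100]
  1: [63/100, 37/100]

(P^2)[0 -> 1] = 21/100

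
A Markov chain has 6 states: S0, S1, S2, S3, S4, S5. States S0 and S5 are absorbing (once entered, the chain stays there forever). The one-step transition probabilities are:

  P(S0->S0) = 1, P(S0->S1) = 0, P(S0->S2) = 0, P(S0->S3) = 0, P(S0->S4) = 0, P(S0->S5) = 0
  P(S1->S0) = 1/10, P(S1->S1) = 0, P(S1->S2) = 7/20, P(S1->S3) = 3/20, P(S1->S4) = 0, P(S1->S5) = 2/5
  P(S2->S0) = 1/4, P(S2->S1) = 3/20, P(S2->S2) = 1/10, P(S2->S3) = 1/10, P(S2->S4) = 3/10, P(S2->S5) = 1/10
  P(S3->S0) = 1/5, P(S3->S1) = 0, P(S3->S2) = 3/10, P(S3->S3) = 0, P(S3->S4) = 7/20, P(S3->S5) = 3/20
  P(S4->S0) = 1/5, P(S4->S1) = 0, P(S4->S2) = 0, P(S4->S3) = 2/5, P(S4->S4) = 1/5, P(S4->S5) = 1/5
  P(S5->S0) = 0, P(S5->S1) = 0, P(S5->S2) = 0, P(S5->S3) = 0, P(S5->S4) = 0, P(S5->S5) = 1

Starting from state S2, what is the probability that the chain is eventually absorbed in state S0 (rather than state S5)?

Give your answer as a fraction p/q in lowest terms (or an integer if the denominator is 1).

Let a_i = P(absorbed in S0 | start in state i).
Boundary conditions: a_S0 = 1, a_S5 = 0.
For each transient state i, a_i = sum_j P(i->j) * a_j:
  a_S1 = 1/10*a_S0 + 0*a_S1 + 7/20*a_S2 + 3/20*a_S3 + 0*a_S4 + 2/5*a_S5
  a_S2 = 1/4*a_S0 + 3/20*a_S1 + 1/10*a_S2 + 1/10*a_S3 + 3/10*a_S4 + 1/10*a_S5
  a_S3 = 1/5*a_S0 + 0*a_S1 + 3/10*a_S2 + 0*a_S3 + 7/20*a_S4 + 3/20*a_S5
  a_S4 = 1/5*a_S0 + 0*a_S1 + 0*a_S2 + 2/5*a_S3 + 1/5*a_S4 + 1/5*a_S5

Substituting a_S0 = 1 and a_S5 = 0, rearrange to (I - Q) a = r where r[i] = P(i -> S0):
  [1, -7/20, -3/20, 0] . (a_S1, a_S2, a_S3, a_S4) = 1/10
  [-3/20, 9/10, -1/10, -3/10] . (a_S1, a_S2, a_S3, a_S4) = 1/4
  [0, -3/10, 1, -7/20] . (a_S1, a_S2, a_S3, a_S4) = 1/5
  [0, 0, -2/5, 4/5] . (a_S1, a_S2, a_S3, a_S4) = 1/5

Solving yields:
  a_S1 = 43/111
  a_S2 = 11483/19758
  a_S3 = 3687/6586
  a_S4 = 1745/3293

Starting state is S2, so the absorption probability is a_S2 = 11483/19758.

Answer: 11483/19758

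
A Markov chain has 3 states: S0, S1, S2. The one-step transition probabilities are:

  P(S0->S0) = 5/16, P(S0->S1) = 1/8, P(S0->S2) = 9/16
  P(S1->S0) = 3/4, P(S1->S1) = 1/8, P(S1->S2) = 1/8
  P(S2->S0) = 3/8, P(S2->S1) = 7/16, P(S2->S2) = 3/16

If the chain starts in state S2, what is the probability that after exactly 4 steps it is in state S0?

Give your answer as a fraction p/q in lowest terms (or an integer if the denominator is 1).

Computing P^4 by repeated multiplication:
P^1 =
  S0: [5/16, 1/8, 9/16]
  S1: [3/4, 1/8, 1/8]
  S2: [3/8, 7/16, 3/16]
P^2 =
  S0: [103/256, 77/256, 19/64]
  S1: [3/8, 21/128, 59/128]
  S2: [33/64, 47/256, 77/256]
P^3 =
  S0: [1895/4096, 223/1024, 1309/4096]
  S1: [423/1024, 551/2048, 651/2048]
  S2: [843/2048, 897/4096, 1513/4096]
P^4 =
  S0: [28033/65536, 14737/65536, 11383/32768]
  S1: [3687/8192, 7351/32768, 10669/32768]
  S2: [1767/4096, 15757/65536, 21507/65536]

(P^4)[S2 -> S0] = 1767/4096

Answer: 1767/4096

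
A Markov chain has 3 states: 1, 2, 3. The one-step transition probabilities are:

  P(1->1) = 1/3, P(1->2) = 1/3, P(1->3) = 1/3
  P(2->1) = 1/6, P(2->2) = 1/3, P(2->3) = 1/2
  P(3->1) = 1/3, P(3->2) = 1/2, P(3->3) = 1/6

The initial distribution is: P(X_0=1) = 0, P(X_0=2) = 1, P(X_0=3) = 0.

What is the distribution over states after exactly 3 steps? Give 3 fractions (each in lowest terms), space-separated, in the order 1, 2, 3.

Propagating the distribution step by step (d_{t+1} = d_t * P):
d_0 = (1=0, 2=1, 3=0)
  d_1[1] = 0*1/3 + 1*1/6 + 0*1/3 = 1/6
  d_1[2] = 0*1/3 + 1*1/3 + 0*1/2 = 1/3
  d_1[3] = 0*1/3 + 1*1/2 + 0*1/6 = 1/2
d_1 = (1=1/6, 2=1/3, 3=1/2)
  d_2[1] = 1/6*1/3 + 1/3*1/6 + 1/2*1/3 = 5/18
  d_2[2] = 1/6*1/3 + 1/3*1/3 + 1/2*1/2 = 5/12
  d_2[3] = 1/6*1/3 + 1/3*1/2 + 1/2*1/6 = 11/36
d_2 = (1=5/18, 2=5/12, 3=11/36)
  d_3[1] = 5/18*1/3 + 5/12*1/6 + 11/36*1/3 = 19/72
  d_3[2] = 5/18*1/3 + 5/12*1/3 + 11/36*1/2 = 83/216
  d_3[3] = 5/18*1/3 + 5/12*1/2 + 11/36*1/6 = 19/54
d_3 = (1=19/72, 2=83/216, 3=19/54)

Answer: 19/72 83/216 19/54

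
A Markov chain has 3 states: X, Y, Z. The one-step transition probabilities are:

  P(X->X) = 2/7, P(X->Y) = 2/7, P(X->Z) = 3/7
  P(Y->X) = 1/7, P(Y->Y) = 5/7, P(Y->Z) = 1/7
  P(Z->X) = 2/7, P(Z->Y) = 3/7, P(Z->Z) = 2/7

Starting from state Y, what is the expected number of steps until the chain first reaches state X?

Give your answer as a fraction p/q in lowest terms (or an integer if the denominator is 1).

Answer: 6

Derivation:
Let h_i = expected steps to first reach X from state i.
Boundary: h_X = 0.
First-step equations for the other states:
  h_Y = 1 + 1/7*h_X + 5/7*h_Y + 1/7*h_Z
  h_Z = 1 + 2/7*h_X + 3/7*h_Y + 2/7*h_Z

Substituting h_X = 0 and rearranging gives the linear system (I - Q) h = 1:
  [2/7, -1/7] . (h_Y, h_Z) = 1
  [-3/7, 5/7] . (h_Y, h_Z) = 1

Solving yields:
  h_Y = 6
  h_Z = 5

Starting state is Y, so the expected hitting time is h_Y = 6.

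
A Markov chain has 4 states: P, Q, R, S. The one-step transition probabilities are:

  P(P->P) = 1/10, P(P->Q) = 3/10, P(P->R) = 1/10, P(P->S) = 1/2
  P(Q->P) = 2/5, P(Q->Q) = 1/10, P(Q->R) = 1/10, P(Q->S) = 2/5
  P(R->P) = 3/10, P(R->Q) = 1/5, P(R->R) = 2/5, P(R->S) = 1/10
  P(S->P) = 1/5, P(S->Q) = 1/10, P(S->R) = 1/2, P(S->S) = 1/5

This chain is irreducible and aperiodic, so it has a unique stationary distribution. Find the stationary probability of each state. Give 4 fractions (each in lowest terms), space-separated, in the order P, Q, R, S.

Answer: 51/211 113/633 191/633 176/633

Derivation:
The stationary distribution satisfies pi = pi * P, i.e.:
  pi_P = 1/10*pi_P + 2/5*pi_Q + 3/10*pi_R + 1/5*pi_S
  pi_Q = 3/10*pi_P + 1/10*pi_Q + 1/5*pi_R + 1/10*pi_S
  pi_R = 1/10*pi_P + 1/10*pi_Q + 2/5*pi_R + 1/2*pi_S
  pi_S = 1/2*pi_P + 2/5*pi_Q + 1/10*pi_R + 1/5*pi_S
with normalization: pi_P + pi_Q + pi_R + pi_S = 1.

Using the first 3 balance equations plus normalization, the linear system A*pi = b is:
  [-9/10, 2/5, 3/10, 1/5] . pi = 0
  [3/10, -9/10, 1/5, 1/10] . pi = 0
  [1/10, 1/10, -3/5, 1/2] . pi = 0
  [1, 1, 1, 1] . pi = 1

Solving yields:
  pi_P = 51/211
  pi_Q = 113/633
  pi_R = 191/633
  pi_S = 176/633

Verification (pi * P):
  51/211*1/10 + 113/633*2/5 + 191/633*3/10 + 176/633*1/5 = 51/211 = pi_P  (ok)
  51/211*3/10 + 113/633*1/10 + 191/633*1/5 + 176/633*1/10 = 113/633 = pi_Q  (ok)
  51/211*1/10 + 113/633*1/10 + 191/633*2/5 + 176/633*1/2 = 191/633 = pi_R  (ok)
  51/211*1/2 + 113/633*2/5 + 191/633*1/10 + 176/633*1/5 = 176/633 = pi_S  (ok)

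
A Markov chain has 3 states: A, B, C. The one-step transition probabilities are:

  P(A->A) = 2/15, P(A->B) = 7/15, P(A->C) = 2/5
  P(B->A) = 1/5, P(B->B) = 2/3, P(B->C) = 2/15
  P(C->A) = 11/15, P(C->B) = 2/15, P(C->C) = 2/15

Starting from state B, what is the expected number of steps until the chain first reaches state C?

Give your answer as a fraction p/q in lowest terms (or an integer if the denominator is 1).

Let h_i = expected steps to first reach C from state i.
Boundary: h_C = 0.
First-step equations for the other states:
  h_A = 1 + 2/15*h_A + 7/15*h_B + 2/5*h_C
  h_B = 1 + 1/5*h_A + 2/3*h_B + 2/15*h_C

Substituting h_C = 0 and rearranging gives the linear system (I - Q) h = 1:
  [13/15, -7/15] . (h_A, h_B) = 1
  [-1/5, 1/3] . (h_A, h_B) = 1

Solving yields:
  h_A = 45/11
  h_B = 60/11

Starting state is B, so the expected hitting time is h_B = 60/11.

Answer: 60/11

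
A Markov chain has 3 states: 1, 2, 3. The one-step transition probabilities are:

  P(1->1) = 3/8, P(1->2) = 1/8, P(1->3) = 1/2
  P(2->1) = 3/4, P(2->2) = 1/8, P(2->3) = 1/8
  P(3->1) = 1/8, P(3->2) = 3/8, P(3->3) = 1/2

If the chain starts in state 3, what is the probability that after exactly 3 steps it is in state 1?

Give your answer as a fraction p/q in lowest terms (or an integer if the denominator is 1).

Computing P^3 by repeated multiplication:
P^1 =
  1: [3/8, 1/8, 1/2]
  2: [3/4, 1/8, 1/8]
  3: [1/8, 3/8, 1/2]
P^2 =
  1: [19/64, 1/4, 29/64]
  2: [25/64, 5/32, 29/64]
  3: [25/64, 1/4, 23/64]
P^3 =
  1: [91/256, 61/256, 13/32]
  2: [41/128, 61/256, 113/256]
  3: [97/256, 55/256, 13/32]

(P^3)[3 -> 1] = 97/256

Answer: 97/256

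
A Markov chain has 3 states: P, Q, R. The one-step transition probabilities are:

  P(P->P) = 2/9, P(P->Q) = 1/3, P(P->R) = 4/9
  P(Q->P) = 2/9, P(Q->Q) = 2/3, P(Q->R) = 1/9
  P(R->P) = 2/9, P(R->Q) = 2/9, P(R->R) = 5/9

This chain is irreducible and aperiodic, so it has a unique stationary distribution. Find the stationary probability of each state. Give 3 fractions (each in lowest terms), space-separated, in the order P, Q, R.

Answer: 2/9 4/9 1/3

Derivation:
The stationary distribution satisfies pi = pi * P, i.e.:
  pi_P = 2/9*pi_P + 2/9*pi_Q + 2/9*pi_R
  pi_Q = 1/3*pi_P + 2/3*pi_Q + 2/9*pi_R
  pi_R = 4/9*pi_P + 1/9*pi_Q + 5/9*pi_R
with normalization: pi_P + pi_Q + pi_R = 1.

Using the first 2 balance equations plus normalization, the linear system A*pi = b is:
  [-7/9, 2/9, 2/9] . pi = 0
  [1/3, -1/3, 2/9] . pi = 0
  [1, 1, 1] . pi = 1

Solving yields:
  pi_P = 2/9
  pi_Q = 4/9
  pi_R = 1/3

Verification (pi * P):
  2/9*2/9 + 4/9*2/9 + 1/3*2/9 = 2/9 = pi_P  (ok)
  2/9*1/3 + 4/9*2/3 + 1/3*2/9 = 4/9 = pi_Q  (ok)
  2/9*4/9 + 4/9*1/9 + 1/3*5/9 = 1/3 = pi_R  (ok)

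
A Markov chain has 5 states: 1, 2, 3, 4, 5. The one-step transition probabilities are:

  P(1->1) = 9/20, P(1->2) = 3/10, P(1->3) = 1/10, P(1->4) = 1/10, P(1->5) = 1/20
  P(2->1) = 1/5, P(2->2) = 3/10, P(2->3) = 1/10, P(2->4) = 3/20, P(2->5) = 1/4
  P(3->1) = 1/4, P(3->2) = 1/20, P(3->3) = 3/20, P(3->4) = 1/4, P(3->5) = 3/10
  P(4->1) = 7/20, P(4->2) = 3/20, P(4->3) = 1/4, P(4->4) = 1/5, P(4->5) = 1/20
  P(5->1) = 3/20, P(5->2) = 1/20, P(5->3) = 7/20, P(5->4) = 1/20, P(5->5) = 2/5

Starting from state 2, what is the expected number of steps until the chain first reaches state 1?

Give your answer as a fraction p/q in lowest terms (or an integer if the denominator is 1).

Let h_i = expected steps to first reach 1 from state i.
Boundary: h_1 = 0.
First-step equations for the other states:
  h_2 = 1 + 1/5*h_1 + 3/10*h_2 + 1/10*h_3 + 3/20*h_4 + 1/4*h_5
  h_3 = 1 + 1/4*h_1 + 1/20*h_2 + 3/20*h_3 + 1/4*h_4 + 3/10*h_5
  h_4 = 1 + 7/20*h_1 + 3/20*h_2 + 1/4*h_3 + 1/5*h_4 + 1/20*h_5
  h_5 = 1 + 3/20*h_1 + 1/20*h_2 + 7/20*h_3 + 1/20*h_4 + 2/5*h_5

Substituting h_1 = 0 and rearranging gives the linear system (I - Q) h = 1:
  [7/10, -1/10, -3/20, -1/4] . (h_2, h_3, h_4, h_5) = 1
  [-1/20, 17/20, -1/4, -3/10] . (h_2, h_3, h_4, h_5) = 1
  [-3/20, -1/4, 4/5, -1/20] . (h_2, h_3, h_4, h_5) = 1
  [-1/20, -7/20, -1/20, 3/5] . (h_2, h_3, h_4, h_5) = 1

Solving yields:
  h_2 = 2917/639
  h_3 = 2717/639
  h_4 = 796/213
  h_5 = 3092/639

Starting state is 2, so the expected hitting time is h_2 = 2917/639.

Answer: 2917/639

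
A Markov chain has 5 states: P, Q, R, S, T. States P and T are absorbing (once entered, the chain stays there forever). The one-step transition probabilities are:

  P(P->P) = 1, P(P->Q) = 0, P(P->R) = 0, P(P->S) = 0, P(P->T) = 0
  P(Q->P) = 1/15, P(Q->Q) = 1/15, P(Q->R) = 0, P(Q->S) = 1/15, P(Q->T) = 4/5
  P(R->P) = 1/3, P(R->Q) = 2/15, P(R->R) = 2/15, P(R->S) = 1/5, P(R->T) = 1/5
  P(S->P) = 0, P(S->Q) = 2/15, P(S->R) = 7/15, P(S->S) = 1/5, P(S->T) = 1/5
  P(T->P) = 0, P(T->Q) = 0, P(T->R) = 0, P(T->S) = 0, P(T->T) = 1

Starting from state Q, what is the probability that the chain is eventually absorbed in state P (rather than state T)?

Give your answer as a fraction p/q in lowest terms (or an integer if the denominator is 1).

Let a_i = P(absorbed in P | start in state i).
Boundary conditions: a_P = 1, a_T = 0.
For each transient state i, a_i = sum_j P(i->j) * a_j:
  a_Q = 1/15*a_P + 1/15*a_Q + 0*a_R + 1/15*a_S + 4/5*a_T
  a_R = 1/3*a_P + 2/15*a_Q + 2/15*a_R + 1/5*a_S + 1/5*a_T
  a_S = 0*a_P + 2/15*a_Q + 7/15*a_R + 1/5*a_S + 1/5*a_T

Substituting a_P = 1 and a_T = 0, rearrange to (I - Q) a = r where r[i] = P(i -> P):
  [14/15, 0, -1/15] . (a_Q, a_R, a_S) = 1/15
  [-2/15, 13/15, -1/5] . (a_Q, a_R, a_S) = 1/3
  [-2/15, -7/15, 4/5] . (a_Q, a_R, a_S) = 0

Solving yields:
  a_Q = 17/185
  a_R = 86/185
  a_S = 53/185

Starting state is Q, so the absorption probability is a_Q = 17/185.

Answer: 17/185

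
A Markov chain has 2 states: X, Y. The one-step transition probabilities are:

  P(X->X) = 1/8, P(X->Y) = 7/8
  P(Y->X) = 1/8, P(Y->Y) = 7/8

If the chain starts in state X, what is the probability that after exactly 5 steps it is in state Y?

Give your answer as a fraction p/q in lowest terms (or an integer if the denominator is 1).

Answer: 7/8

Derivation:
Computing P^5 by repeated multiplication:
P^1 =
  X: [1/8, 7/8]
  Y: [1/8, 7/8]
P^2 =
  X: [1/8, 7/8]
  Y: [1/8, 7/8]
P^3 =
  X: [1/8, 7/8]
  Y: [1/8, 7/8]
P^4 =
  X: [1/8, 7/8]
  Y: [1/8, 7/8]
P^5 =
  X: [1/8, 7/8]
  Y: [1/8, 7/8]

(P^5)[X -> Y] = 7/8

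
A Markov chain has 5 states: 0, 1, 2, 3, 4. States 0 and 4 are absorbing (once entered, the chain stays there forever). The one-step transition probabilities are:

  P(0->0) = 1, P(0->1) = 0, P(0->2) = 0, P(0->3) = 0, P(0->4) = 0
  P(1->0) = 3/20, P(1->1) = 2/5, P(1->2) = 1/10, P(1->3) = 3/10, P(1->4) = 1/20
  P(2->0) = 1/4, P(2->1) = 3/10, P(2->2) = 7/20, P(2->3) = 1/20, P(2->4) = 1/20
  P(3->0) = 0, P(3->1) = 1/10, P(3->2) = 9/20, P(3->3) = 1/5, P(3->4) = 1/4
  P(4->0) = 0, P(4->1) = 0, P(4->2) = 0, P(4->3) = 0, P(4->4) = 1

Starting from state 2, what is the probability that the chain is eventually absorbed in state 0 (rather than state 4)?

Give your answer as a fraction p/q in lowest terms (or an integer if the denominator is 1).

Let a_i = P(absorbed in 0 | start in state i).
Boundary conditions: a_0 = 1, a_4 = 0.
For each transient state i, a_i = sum_j P(i->j) * a_j:
  a_1 = 3/20*a_0 + 2/5*a_1 + 1/10*a_2 + 3/10*a_3 + 1/20*a_4
  a_2 = 1/4*a_0 + 3/10*a_1 + 7/20*a_2 + 1/20*a_3 + 1/20*a_4
  a_3 = 0*a_0 + 1/10*a_1 + 9/20*a_2 + 1/5*a_3 + 1/4*a_4

Substituting a_0 = 1 and a_4 = 0, rearrange to (I - Q) a = r where r[i] = P(i -> 0):
  [3/5, -1/10, -3/10] . (a_1, a_2, a_3) = 3/20
  [-3/10, 13/20, -1/20] . (a_1, a_2, a_3) = 1/4
  [-1/10, -9/20, 4/5] . (a_1, a_2, a_3) = 0

Solving yields:
  a_1 = 1027/1712
  a_2 = 597/856
  a_3 = 50/107

Starting state is 2, so the absorption probability is a_2 = 597/856.

Answer: 597/856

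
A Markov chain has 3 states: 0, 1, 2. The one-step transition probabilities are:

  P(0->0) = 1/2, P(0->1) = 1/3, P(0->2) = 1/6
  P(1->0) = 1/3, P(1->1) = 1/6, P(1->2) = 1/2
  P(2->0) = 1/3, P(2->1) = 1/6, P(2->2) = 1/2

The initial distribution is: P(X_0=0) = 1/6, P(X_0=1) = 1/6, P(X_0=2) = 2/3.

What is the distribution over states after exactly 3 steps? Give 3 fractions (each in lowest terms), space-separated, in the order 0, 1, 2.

Answer: 517/1296 301/1296 239/648

Derivation:
Propagating the distribution step by step (d_{t+1} = d_t * P):
d_0 = (0=1/6, 1=1/6, 2=2/3)
  d_1[0] = 1/6*1/2 + 1/6*1/3 + 2/3*1/3 = 13/36
  d_1[1] = 1/6*1/3 + 1/6*1/6 + 2/3*1/6 = 7/36
  d_1[2] = 1/6*1/6 + 1/6*1/2 + 2/3*1/2 = 4/9
d_1 = (0=13/36, 1=7/36, 2=4/9)
  d_2[0] = 13/36*1/2 + 7/36*1/3 + 4/9*1/3 = 85/216
  d_2[1] = 13/36*1/3 + 7/36*1/6 + 4/9*1/6 = 49/216
  d_2[2] = 13/36*1/6 + 7/36*1/2 + 4/9*1/2 = 41/108
d_2 = (0=85/216, 1=49/216, 2=41/108)
  d_3[0] = 85/216*1/2 + 49/216*1/3 + 41/108*1/3 = 517/1296
  d_3[1] = 85/216*1/3 + 49/216*1/6 + 41/108*1/6 = 301/1296
  d_3[2] = 85/216*1/6 + 49/216*1/2 + 41/108*1/2 = 239/648
d_3 = (0=517/1296, 1=301/1296, 2=239/648)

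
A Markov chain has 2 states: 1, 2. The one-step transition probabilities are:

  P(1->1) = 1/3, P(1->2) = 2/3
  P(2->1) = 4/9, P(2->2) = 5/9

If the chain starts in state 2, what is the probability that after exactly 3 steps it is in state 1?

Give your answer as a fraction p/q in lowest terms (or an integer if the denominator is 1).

Computing P^3 by repeated multiplication:
P^1 =
  1: [1/3, 2/3]
  2: [4/9, 5/9]
P^2 =
  1: [11/27, 16/27]
  2: [32/81, 49/81]
P^3 =
  1: [97/243, 146/243]
  2: [292/729, 437/729]

(P^3)[2 -> 1] = 292/729

Answer: 292/729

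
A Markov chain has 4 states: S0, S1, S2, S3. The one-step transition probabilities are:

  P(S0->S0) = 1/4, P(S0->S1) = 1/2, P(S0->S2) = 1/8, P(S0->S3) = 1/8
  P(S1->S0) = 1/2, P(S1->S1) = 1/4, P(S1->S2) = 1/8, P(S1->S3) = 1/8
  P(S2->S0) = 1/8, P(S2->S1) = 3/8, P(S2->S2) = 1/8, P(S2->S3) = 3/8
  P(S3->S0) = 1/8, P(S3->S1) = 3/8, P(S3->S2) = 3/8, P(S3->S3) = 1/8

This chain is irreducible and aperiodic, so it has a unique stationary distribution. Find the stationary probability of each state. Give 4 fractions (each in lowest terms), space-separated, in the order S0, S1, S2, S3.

Answer: 3/10 11/30 1/6 1/6

Derivation:
The stationary distribution satisfies pi = pi * P, i.e.:
  pi_S0 = 1/4*pi_S0 + 1/2*pi_S1 + 1/8*pi_S2 + 1/8*pi_S3
  pi_S1 = 1/2*pi_S0 + 1/4*pi_S1 + 3/8*pi_S2 + 3/8*pi_S3
  pi_S2 = 1/8*pi_S0 + 1/8*pi_S1 + 1/8*pi_S2 + 3/8*pi_S3
  pi_S3 = 1/8*pi_S0 + 1/8*pi_S1 + 3/8*pi_S2 + 1/8*pi_S3
with normalization: pi_S0 + pi_S1 + pi_S2 + pi_S3 = 1.

Using the first 3 balance equations plus normalization, the linear system A*pi = b is:
  [-3/4, 1/2, 1/8, 1/8] . pi = 0
  [1/2, -3/4, 3/8, 3/8] . pi = 0
  [1/8, 1/8, -7/8, 3/8] . pi = 0
  [1, 1, 1, 1] . pi = 1

Solving yields:
  pi_S0 = 3/10
  pi_S1 = 11/30
  pi_S2 = 1/6
  pi_S3 = 1/6

Verification (pi * P):
  3/10*1/4 + 11/30*1/2 + 1/6*1/8 + 1/6*1/8 = 3/10 = pi_S0  (ok)
  3/10*1/2 + 11/30*1/4 + 1/6*3/8 + 1/6*3/8 = 11/30 = pi_S1  (ok)
  3/10*1/8 + 11/30*1/8 + 1/6*1/8 + 1/6*3/8 = 1/6 = pi_S2  (ok)
  3/10*1/8 + 11/30*1/8 + 1/6*3/8 + 1/6*1/8 = 1/6 = pi_S3  (ok)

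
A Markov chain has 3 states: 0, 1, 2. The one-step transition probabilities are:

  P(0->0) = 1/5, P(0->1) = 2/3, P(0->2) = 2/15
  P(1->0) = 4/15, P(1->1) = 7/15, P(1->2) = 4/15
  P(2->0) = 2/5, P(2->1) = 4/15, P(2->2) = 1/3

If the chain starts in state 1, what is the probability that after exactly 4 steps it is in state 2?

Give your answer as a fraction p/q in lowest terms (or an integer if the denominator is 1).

Answer: 4144/16875

Derivation:
Computing P^4 by repeated multiplication:
P^1 =
  0: [1/5, 2/3, 2/15]
  1: [4/15, 7/15, 4/15]
  2: [2/5, 4/15, 1/3]
P^2 =
  0: [61/225, 12/25, 56/225]
  1: [64/225, 7/15, 56/225]
  2: [64/225, 12/25, 53/225]
P^3 =
  0: [317/1125, 106/225, 278/1125]
  1: [316/1125, 533/1125, 92/375]
  2: [314/1125, 536/1125, 11/45]
P^4 =
  0: [4739/16875, 296/625, 4144/16875]
  1: [4736/16875, 533/1125, 4144/16875]
  2: [4736/16875, 296/625, 4147/16875]

(P^4)[1 -> 2] = 4144/16875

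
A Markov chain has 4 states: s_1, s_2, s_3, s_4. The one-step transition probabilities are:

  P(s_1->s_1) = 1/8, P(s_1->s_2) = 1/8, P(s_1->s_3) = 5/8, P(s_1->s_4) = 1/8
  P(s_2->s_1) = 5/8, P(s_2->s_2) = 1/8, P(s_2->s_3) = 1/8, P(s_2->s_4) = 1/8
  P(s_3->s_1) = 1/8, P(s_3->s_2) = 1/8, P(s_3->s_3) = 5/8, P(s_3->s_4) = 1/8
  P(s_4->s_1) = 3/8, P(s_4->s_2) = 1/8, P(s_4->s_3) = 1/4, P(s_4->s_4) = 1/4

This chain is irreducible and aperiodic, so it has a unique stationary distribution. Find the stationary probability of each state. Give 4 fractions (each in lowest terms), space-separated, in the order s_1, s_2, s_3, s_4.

Answer: 25/112 1/8 57/112 1/7

Derivation:
The stationary distribution satisfies pi = pi * P, i.e.:
  pi_s_1 = 1/8*pi_s_1 + 5/8*pi_s_2 + 1/8*pi_s_3 + 3/8*pi_s_4
  pi_s_2 = 1/8*pi_s_1 + 1/8*pi_s_2 + 1/8*pi_s_3 + 1/8*pi_s_4
  pi_s_3 = 5/8*pi_s_1 + 1/8*pi_s_2 + 5/8*pi_s_3 + 1/4*pi_s_4
  pi_s_4 = 1/8*pi_s_1 + 1/8*pi_s_2 + 1/8*pi_s_3 + 1/4*pi_s_4
with normalization: pi_s_1 + pi_s_2 + pi_s_3 + pi_s_4 = 1.

Using the first 3 balance equations plus normalization, the linear system A*pi = b is:
  [-7/8, 5/8, 1/8, 3/8] . pi = 0
  [1/8, -7/8, 1/8, 1/8] . pi = 0
  [5/8, 1/8, -3/8, 1/4] . pi = 0
  [1, 1, 1, 1] . pi = 1

Solving yields:
  pi_s_1 = 25/112
  pi_s_2 = 1/8
  pi_s_3 = 57/112
  pi_s_4 = 1/7

Verification (pi * P):
  25/112*1/8 + 1/8*5/8 + 57/112*1/8 + 1/7*3/8 = 25/112 = pi_s_1  (ok)
  25/112*1/8 + 1/8*1/8 + 57/112*1/8 + 1/7*1/8 = 1/8 = pi_s_2  (ok)
  25/112*5/8 + 1/8*1/8 + 57/112*5/8 + 1/7*1/4 = 57/112 = pi_s_3  (ok)
  25/112*1/8 + 1/8*1/8 + 57/112*1/8 + 1/7*1/4 = 1/7 = pi_s_4  (ok)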